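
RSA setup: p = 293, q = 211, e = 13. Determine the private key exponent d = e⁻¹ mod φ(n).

4717

φ(n) = (p−1)(q−1) = 292·210 = 61320.
Need d with 13·d ≡ 1 (mod 61320). Apply the extended Euclidean algorithm:
61320 = 4716·13 + 12
13 = 1·12 + 1
12 = 12·1 + 0
Back-substitute:
1 = 13 − 12
1 = −61320 + 4717·13
So 13·4717 ≡ 1 (mod 61320), hence d = 4717.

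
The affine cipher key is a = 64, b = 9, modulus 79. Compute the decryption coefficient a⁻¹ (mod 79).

21

gcd(79, 64) by repeated division:
79 = 1*64 + 15
64 = 4*15 + 4
15 = 3*4 + 3
4 = 1*3 + 1
3 = 3*1 + 0
The gcd is 1. Working backward:
1 = 4 − 3
1 = −15 + 4·4
1 = 4·64 − 17·15
1 = −17·79 + 21·64
So 64·21 ≡ 1 (mod 79).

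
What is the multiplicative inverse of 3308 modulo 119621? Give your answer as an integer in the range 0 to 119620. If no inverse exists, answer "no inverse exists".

gcd(119621, 3308) by repeated division:
119621 = 36*3308 + 533
3308 = 6*533 + 110
533 = 4*110 + 93
110 = 1*93 + 17
93 = 5*17 + 8
17 = 2*8 + 1
8 = 8*1 + 0
gcd = 1, so the inverse exists. Back-substitute:
1 = 17 − 2·8
1 = −2·93 + 11·17
1 = 11·110 − 13·93
1 = −13·533 + 63·110
1 = 63·3308 − 391·533
1 = −391·119621 + 14139·3308
So 3308·14139 ≡ 1 (mod 119621).

14139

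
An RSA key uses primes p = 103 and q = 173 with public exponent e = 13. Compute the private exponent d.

14845

φ(n) = (p−1)(q−1) = 102·172 = 17544.
Need d with 13·d ≡ 1 (mod 17544). Apply the extended Euclidean algorithm:
17544 = 1349×13 + 7
13 = 1×7 + 6
7 = 1×6 + 1
6 = 6×1 + 0
Back-substitute:
1 = 7 − 6
1 = −13 + 2·7
1 = 2·17544 − 2699·13
So 13·(-2699) ≡ 1 (mod 17544), hence d ≡ -2699 ≡ 14845 (mod 17544).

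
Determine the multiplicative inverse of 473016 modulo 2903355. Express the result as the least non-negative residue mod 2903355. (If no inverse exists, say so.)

no inverse exists

Compute gcd(473016, 2903355):
2903355 = 6·473016 + 65259
473016 = 7·65259 + 16203
65259 = 4·16203 + 447
16203 = 36·447 + 111
447 = 4·111 + 3
111 = 37·3 + 0
Since gcd = 3 > 1, 473016 is not a unit mod 2903355.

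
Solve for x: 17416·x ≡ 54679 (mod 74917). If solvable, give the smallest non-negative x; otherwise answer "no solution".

First find gcd(17416, 74917):
74917 = 4×17416 + 5253
17416 = 3×5253 + 1657
5253 = 3×1657 + 282
1657 = 5×282 + 247
282 = 1×247 + 35
247 = 7×35 + 2
35 = 17×2 + 1
2 = 2×1 + 0
gcd = 1, so a unique solution mod 74917 exists.
Back-substitute for the Bézout coefficients:
1 = 35 − 17·2
1 = −17·247 + 120·35
1 = 120·282 − 137·247
1 = −137·1657 + 805·282
1 = 805·5253 − 2552·1657
1 = −2552·17416 + 8461·5253
1 = 8461·74917 − 36396·17416
So 17416·(-36396) ≡ 1 (mod 74917), giving 17416⁻¹ ≡ 38521.
x ≡ 17416⁻¹·54679 ≡ 38521·54679 ≡ 73221 (mod 74917).

73221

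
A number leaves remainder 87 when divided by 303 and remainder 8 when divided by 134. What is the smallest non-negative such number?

Write x = 87 + 303·k. Then 303·k ≡ 8 − 87 ≡ 55 (mod 134).
Need 303⁻¹ mod 134. Extended Euclid on (134, 35):
134 = 3·35 + 29
35 = 1·29 + 6
29 = 4·6 + 5
6 = 1·5 + 1
5 = 5·1 + 0
Back-substitute:
1 = 6 − 5
1 = −29 + 5·6
1 = 5·35 − 6·29
1 = −6·134 + 23·35
303⁻¹ ≡ 23 (mod 134), so k ≡ 23·55 ≡ 59 (mod 134).
x = 87 + 303·59 = 17964.

17964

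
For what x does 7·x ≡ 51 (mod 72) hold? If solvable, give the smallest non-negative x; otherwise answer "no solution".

First find gcd(7, 72):
72 = 10*7 + 2
7 = 3*2 + 1
2 = 2*1 + 0
gcd = 1, so a unique solution mod 72 exists.
Back-substitute for the Bézout coefficients:
1 = 7 − 3·2
1 = −3·72 + 31·7
So 7·(31) ≡ 1 (mod 72), giving 7⁻¹ ≡ 31.
x ≡ 7⁻¹·51 ≡ 31·51 ≡ 69 (mod 72).

69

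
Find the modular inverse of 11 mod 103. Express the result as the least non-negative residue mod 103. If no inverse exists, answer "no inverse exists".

gcd(103, 11) by repeated division:
103 = 9×11 + 4
11 = 2×4 + 3
4 = 1×3 + 1
3 = 3×1 + 0
Since gcd(11, 103) = 1, back-substitute to write 1 as a combination:
1 = 4 − 3
1 = −11 + 3·4
1 = 3·103 − 28·11
Hence 11⁻¹ ≡ -28 ≡ 75 (mod 103).

75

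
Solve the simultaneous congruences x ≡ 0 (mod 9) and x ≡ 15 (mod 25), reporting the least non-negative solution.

Write x = 0 + 9·k. Then 9·k ≡ 15 − 0 ≡ 15 (mod 25).
Need 9⁻¹ mod 25. Extended Euclid on (25, 9):
25 = 2*9 + 7
9 = 1*7 + 2
7 = 3*2 + 1
2 = 2*1 + 0
Back-substitute:
1 = 7 − 3·2
1 = −3·9 + 4·7
1 = 4·25 − 11·9
9⁻¹ ≡ 14 (mod 25), so k ≡ 14·15 ≡ 10 (mod 25).
x = 0 + 9·10 = 90.

90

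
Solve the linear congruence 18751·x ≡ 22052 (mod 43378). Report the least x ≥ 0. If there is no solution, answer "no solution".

First find gcd(18751, 43378):
43378 = 2×18751 + 5876
18751 = 3×5876 + 1123
5876 = 5×1123 + 261
1123 = 4×261 + 79
261 = 3×79 + 24
79 = 3×24 + 7
24 = 3×7 + 3
7 = 2×3 + 1
3 = 3×1 + 0
gcd = 1, so a unique solution mod 43378 exists.
Back-substitute for the Bézout coefficients:
1 = 7 − 2·3
1 = −2·24 + 7·7
1 = 7·79 − 23·24
1 = −23·261 + 76·79
1 = 76·1123 − 327·261
1 = −327·5876 + 1711·1123
1 = 1711·18751 − 5460·5876
1 = −5460·43378 + 12631·18751
So 18751·(12631) ≡ 1 (mod 43378), giving 18751⁻¹ ≡ 12631.
x ≡ 18751⁻¹·22052 ≡ 12631·22052 ≡ 8674 (mod 43378).

8674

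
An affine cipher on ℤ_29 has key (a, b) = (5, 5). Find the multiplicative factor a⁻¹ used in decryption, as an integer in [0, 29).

6

Run Euclid on (29, 5):
29 = 5*5 + 4
5 = 1*4 + 1
4 = 4*1 + 0
gcd = 1, so the inverse exists. Back-substitute:
1 = 5 − 4
1 = −29 + 6·5
So 5·6 ≡ 1 (mod 29).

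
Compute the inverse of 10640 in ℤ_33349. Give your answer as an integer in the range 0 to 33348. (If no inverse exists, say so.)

15706

Run Euclid on (33349, 10640):
33349 = 3*10640 + 1429
10640 = 7*1429 + 637
1429 = 2*637 + 155
637 = 4*155 + 17
155 = 9*17 + 2
17 = 8*2 + 1
2 = 2*1 + 0
gcd = 1, so the inverse exists. Back-substitute:
1 = 17 − 8·2
1 = −8·155 + 73·17
1 = 73·637 − 300·155
1 = −300·1429 + 673·637
1 = 673·10640 − 5011·1429
1 = −5011·33349 + 15706·10640
So 10640·15706 ≡ 1 (mod 33349).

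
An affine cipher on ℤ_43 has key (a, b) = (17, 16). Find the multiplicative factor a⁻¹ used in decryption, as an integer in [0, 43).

38

Run Euclid on (43, 17):
43 = 2×17 + 9
17 = 1×9 + 8
9 = 1×8 + 1
8 = 8×1 + 0
The gcd is 1. Working backward:
1 = 9 − 8
1 = −17 + 2·9
1 = 2·43 − 5·17
So 17·(-5) ≡ 1 (mod 43), and -5 ≡ 38 (mod 43).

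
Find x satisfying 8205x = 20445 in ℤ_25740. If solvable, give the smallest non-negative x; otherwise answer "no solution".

37

First find gcd(8205, 25740):
25740 = 3·8205 + 1125
8205 = 7·1125 + 330
1125 = 3·330 + 135
330 = 2·135 + 60
135 = 2·60 + 15
60 = 4·15 + 0
gcd = 15 and 15 | 20445, so solutions exist. Divide through by 15: 547x ≡ 1363 (mod 1716).
Now find 547⁻¹ mod 1716:
1716 = 3×547 + 75
547 = 7×75 + 22
75 = 3×22 + 9
22 = 2×9 + 4
9 = 2×4 + 1
4 = 4×1 + 0
Back-substitute:
1 = 9 − 2·4
1 = −2·22 + 5·9
1 = 5·75 − 17·22
1 = −17·547 + 124·75
1 = 124·1716 − 389·547
So 547·(-389) ≡ 1 (mod 1716), i.e. 547⁻¹ ≡ 1327.
Then x ≡ 1327·1363 ≡ 37 (mod 1716); the smallest non-negative solution is x = 37.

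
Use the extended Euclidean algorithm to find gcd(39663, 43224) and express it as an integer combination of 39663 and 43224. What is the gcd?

Euclidean algorithm:
43224 = 1*39663 + 3561
39663 = 11*3561 + 492
3561 = 7*492 + 117
492 = 4*117 + 24
117 = 4*24 + 21
24 = 1*21 + 3
21 = 7*3 + 0
gcd(39663, 43224) = 3.
Working backward:
3 = 24 − 21
3 = −117 + 5·24
3 = 5·492 − 21·117
3 = −21·3561 + 152·492
3 = 152·39663 − 1693·3561
3 = −1693·43224 + 1845·39663
So 3 = (-1693)·43224 + (1845)·39663.

3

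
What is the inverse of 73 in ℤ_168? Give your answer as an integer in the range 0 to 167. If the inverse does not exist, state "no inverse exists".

Extended Euclidean algorithm:
168 = 2×73 + 22
73 = 3×22 + 7
22 = 3×7 + 1
7 = 7×1 + 0
Since gcd(73, 168) = 1, back-substitute to write 1 as a combination:
1 = 22 − 3·7
1 = −3·73 + 10·22
1 = 10·168 − 23·73
Hence 73⁻¹ ≡ -23 ≡ 145 (mod 168).

145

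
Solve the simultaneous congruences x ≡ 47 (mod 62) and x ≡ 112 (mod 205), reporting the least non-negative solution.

Write x = 47 + 62·k. Then 62·k ≡ 112 − 47 ≡ 65 (mod 205).
Need 62⁻¹ mod 205. Extended Euclid on (205, 62):
205 = 3·62 + 19
62 = 3·19 + 5
19 = 3·5 + 4
5 = 1·4 + 1
4 = 4·1 + 0
Back-substitute:
1 = 5 − 4
1 = −19 + 4·5
1 = 4·62 − 13·19
1 = −13·205 + 43·62
62⁻¹ ≡ 43 (mod 205), so k ≡ 43·65 ≡ 130 (mod 205).
x = 47 + 62·130 = 8107.

8107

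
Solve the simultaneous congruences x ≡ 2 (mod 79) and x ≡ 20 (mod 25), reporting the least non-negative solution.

Write x = 2 + 79·k. Then 79·k ≡ 20 − 2 ≡ 18 (mod 25).
Need 79⁻¹ mod 25. Extended Euclid on (25, 4):
25 = 6×4 + 1
4 = 4×1 + 0
Back-substitute:
1 = 25 − 6·4
79⁻¹ ≡ 19 (mod 25), so k ≡ 19·18 ≡ 17 (mod 25).
x = 2 + 79·17 = 1345.

1345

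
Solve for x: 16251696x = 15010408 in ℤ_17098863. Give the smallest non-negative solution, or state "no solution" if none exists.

no solution

gcd(16251696, 17098863):
17098863 = 1×16251696 + 847167
16251696 = 19×847167 + 155523
847167 = 5×155523 + 69552
155523 = 2×69552 + 16419
69552 = 4×16419 + 3876
16419 = 4×3876 + 915
3876 = 4×915 + 216
915 = 4×216 + 51
216 = 4×51 + 12
51 = 4×12 + 3
12 = 4×3 + 0
gcd = 3, but 3 ∤ 15010408, so the congruence has no solution.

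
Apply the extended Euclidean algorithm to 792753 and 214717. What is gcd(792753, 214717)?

1

Apply Euclid's algorithm to 792753 and 214717:
792753 = 3*214717 + 148602
214717 = 1*148602 + 66115
148602 = 2*66115 + 16372
66115 = 4*16372 + 627
16372 = 26*627 + 70
627 = 8*70 + 67
70 = 1*67 + 3
67 = 22*3 + 1
3 = 3*1 + 0
gcd(792753, 214717) = 1.
Express as a combination:
1 = 67 − 22·3
1 = −22·70 + 23·67
1 = 23·627 − 206·70
1 = −206·16372 + 5379·627
1 = 5379·66115 − 21722·16372
1 = −21722·148602 + 48823·66115
1 = 48823·214717 − 70545·148602
1 = −70545·792753 + 260458·214717
So 1 = (-70545)·792753 + (260458)·214717.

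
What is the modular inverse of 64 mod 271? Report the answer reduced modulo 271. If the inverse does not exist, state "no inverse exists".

gcd(271, 64) by repeated division:
271 = 4×64 + 15
64 = 4×15 + 4
15 = 3×4 + 3
4 = 1×3 + 1
3 = 3×1 + 0
gcd = 1, so the inverse exists. Back-substitute:
1 = 4 − 3
1 = −15 + 4·4
1 = 4·64 − 17·15
1 = −17·271 + 72·64
So 64·72 ≡ 1 (mod 271).

72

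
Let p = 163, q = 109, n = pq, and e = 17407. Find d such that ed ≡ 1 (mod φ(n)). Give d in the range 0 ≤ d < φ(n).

2359

φ(n) = (p−1)(q−1) = 162·108 = 17496.
Need d with 17407·d ≡ 1 (mod 17496). Apply the extended Euclidean algorithm:
17496 = 1×17407 + 89
17407 = 195×89 + 52
89 = 1×52 + 37
52 = 1×37 + 15
37 = 2×15 + 7
15 = 2×7 + 1
7 = 7×1 + 0
Back-substitute:
1 = 15 − 2·7
1 = −2·37 + 5·15
1 = 5·52 − 7·37
1 = −7·89 + 12·52
1 = 12·17407 − 2347·89
1 = −2347·17496 + 2359·17407
So 17407·2359 ≡ 1 (mod 17496), hence d = 2359.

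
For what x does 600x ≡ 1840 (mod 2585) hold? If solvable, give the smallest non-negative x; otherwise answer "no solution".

72

First find gcd(600, 2585):
2585 = 4×600 + 185
600 = 3×185 + 45
185 = 4×45 + 5
45 = 9×5 + 0
gcd = 5 and 5 | 1840, so solutions exist. Divide through by 5: 120x ≡ 368 (mod 517).
Now find 120⁻¹ mod 517:
517 = 4*120 + 37
120 = 3*37 + 9
37 = 4*9 + 1
9 = 9*1 + 0
Back-substitute:
1 = 37 − 4·9
1 = −4·120 + 13·37
1 = 13·517 − 56·120
So 120·(-56) ≡ 1 (mod 517), i.e. 120⁻¹ ≡ 461.
Then x ≡ 461·368 ≡ 72 (mod 517); the smallest non-negative solution is x = 72.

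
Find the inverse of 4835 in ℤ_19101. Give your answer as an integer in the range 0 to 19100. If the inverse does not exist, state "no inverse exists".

Apply the Euclidean algorithm to 19101 and 4835:
19101 = 3×4835 + 4596
4835 = 1×4596 + 239
4596 = 19×239 + 55
239 = 4×55 + 19
55 = 2×19 + 17
19 = 1×17 + 2
17 = 8×2 + 1
2 = 2×1 + 0
gcd = 1, so the inverse exists. Back-substitute:
1 = 17 − 8·2
1 = −8·19 + 9·17
1 = 9·55 − 26·19
1 = −26·239 + 113·55
1 = 113·4596 − 2173·239
1 = −2173·4835 + 2286·4596
1 = 2286·19101 − 9031·4835
So 4835·(-9031) ≡ 1 (mod 19101), and -9031 ≡ 10070 (mod 19101).

10070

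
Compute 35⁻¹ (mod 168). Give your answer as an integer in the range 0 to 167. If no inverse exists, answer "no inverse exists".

Euclidean algorithm on 168, 35:
168 = 4·35 + 28
35 = 1·28 + 7
28 = 4·7 + 0
gcd(35, 168) = 7 ≠ 1, so 35 has no multiplicative inverse modulo 168.

no inverse exists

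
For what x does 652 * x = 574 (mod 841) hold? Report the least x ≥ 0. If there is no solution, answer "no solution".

First find gcd(652, 841):
841 = 1·652 + 189
652 = 3·189 + 85
189 = 2·85 + 19
85 = 4·19 + 9
19 = 2·9 + 1
9 = 9·1 + 0
gcd = 1, so a unique solution mod 841 exists.
Back-substitute for the Bézout coefficients:
1 = 19 − 2·9
1 = −2·85 + 9·19
1 = 9·189 − 20·85
1 = −20·652 + 69·189
1 = 69·841 − 89·652
So 652·(-89) ≡ 1 (mod 841), giving 652⁻¹ ≡ 752.
x ≡ 652⁻¹·574 ≡ 752·574 ≡ 215 (mod 841).

215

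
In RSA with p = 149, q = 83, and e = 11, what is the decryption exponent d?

φ(n) = (p−1)(q−1) = 148·82 = 12136.
Need d with 11·d ≡ 1 (mod 12136). Apply the extended Euclidean algorithm:
12136 = 1103×11 + 3
11 = 3×3 + 2
3 = 1×2 + 1
2 = 2×1 + 0
Back-substitute:
1 = 3 − 2
1 = −11 + 4·3
1 = 4·12136 − 4413·11
So 11·(-4413) ≡ 1 (mod 12136), hence d ≡ -4413 ≡ 7723 (mod 12136).

7723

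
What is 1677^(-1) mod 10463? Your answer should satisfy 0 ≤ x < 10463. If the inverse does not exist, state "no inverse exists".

287

Apply the Euclidean algorithm to 10463 and 1677:
10463 = 6*1677 + 401
1677 = 4*401 + 73
401 = 5*73 + 36
73 = 2*36 + 1
36 = 36*1 + 0
gcd = 1, so the inverse exists. Back-substitute:
1 = 73 − 2·36
1 = −2·401 + 11·73
1 = 11·1677 − 46·401
1 = −46·10463 + 287·1677
So 1677·287 ≡ 1 (mod 10463).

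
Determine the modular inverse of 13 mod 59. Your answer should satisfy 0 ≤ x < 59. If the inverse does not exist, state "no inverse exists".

50

Apply the Euclidean algorithm to 59 and 13:
59 = 4×13 + 7
13 = 1×7 + 6
7 = 1×6 + 1
6 = 6×1 + 0
The gcd is 1. Working backward:
1 = 7 − 6
1 = −13 + 2·7
1 = 2·59 − 9·13
Thus 13·(-9) ≡ 1 (mod 59); reducing, -9 mod 59 = 50.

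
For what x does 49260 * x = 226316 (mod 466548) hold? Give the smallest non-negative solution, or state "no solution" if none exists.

gcd(49260, 466548):
466548 = 9·49260 + 23208
49260 = 2·23208 + 2844
23208 = 8·2844 + 456
2844 = 6·456 + 108
456 = 4·108 + 24
108 = 4·24 + 12
24 = 2·12 + 0
gcd = 12, but 12 ∤ 226316, so the congruence has no solution.

no solution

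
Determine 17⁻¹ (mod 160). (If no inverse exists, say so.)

Run Euclid on (160, 17):
160 = 9·17 + 7
17 = 2·7 + 3
7 = 2·3 + 1
3 = 3·1 + 0
Since gcd(17, 160) = 1, back-substitute to write 1 as a combination:
1 = 7 − 2·3
1 = −2·17 + 5·7
1 = 5·160 − 47·17
Thus 17·(-47) ≡ 1 (mod 160); reducing, -47 mod 160 = 113.

113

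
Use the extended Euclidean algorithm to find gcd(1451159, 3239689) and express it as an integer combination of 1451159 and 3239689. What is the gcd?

1

Repeated division:
3239689 = 2*1451159 + 337371
1451159 = 4*337371 + 101675
337371 = 3*101675 + 32346
101675 = 3*32346 + 4637
32346 = 6*4637 + 4524
4637 = 1*4524 + 113
4524 = 40*113 + 4
113 = 28*4 + 1
4 = 4*1 + 0
gcd(1451159, 3239689) = 1.
Express as a combination:
1 = 113 − 28·4
1 = −28·4524 + 1121·113
1 = 1121·4637 − 1149·4524
1 = −1149·32346 + 8015·4637
1 = 8015·101675 − 25194·32346
1 = −25194·337371 + 83597·101675
1 = 83597·1451159 − 359582·337371
1 = −359582·3239689 + 802761·1451159
So 1 = (-359582)·3239689 + (802761)·1451159.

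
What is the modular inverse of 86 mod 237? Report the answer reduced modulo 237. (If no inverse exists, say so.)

113

gcd(237, 86) by repeated division:
237 = 2*86 + 65
86 = 1*65 + 21
65 = 3*21 + 2
21 = 10*2 + 1
2 = 2*1 + 0
The gcd is 1. Working backward:
1 = 21 − 10·2
1 = −10·65 + 31·21
1 = 31·86 − 41·65
1 = −41·237 + 113·86
So 86·113 ≡ 1 (mod 237).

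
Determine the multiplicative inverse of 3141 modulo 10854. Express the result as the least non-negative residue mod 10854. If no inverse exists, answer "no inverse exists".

no inverse exists

Euclidean algorithm on 10854, 3141:
10854 = 3·3141 + 1431
3141 = 2·1431 + 279
1431 = 5·279 + 36
279 = 7·36 + 27
36 = 1·27 + 9
27 = 3·9 + 0
Since gcd = 9 > 1, 3141 is not a unit mod 10854.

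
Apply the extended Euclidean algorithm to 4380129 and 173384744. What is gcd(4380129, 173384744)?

13

Apply Euclid's algorithm to 173384744 and 4380129:
173384744 = 39·4380129 + 2559713
4380129 = 1·2559713 + 1820416
2559713 = 1·1820416 + 739297
1820416 = 2·739297 + 341822
739297 = 2·341822 + 55653
341822 = 6·55653 + 7904
55653 = 7·7904 + 325
7904 = 24·325 + 104
325 = 3·104 + 13
104 = 8·13 + 0
gcd(4380129, 173384744) = 13.
Express as a combination:
13 = 325 − 3·104
13 = −3·7904 + 73·325
13 = 73·55653 − 514·7904
13 = −514·341822 + 3157·55653
13 = 3157·739297 − 6828·341822
13 = −6828·1820416 + 16813·739297
13 = 16813·2559713 − 23641·1820416
13 = −23641·4380129 + 40454·2559713
13 = 40454·173384744 − 1601347·4380129
So 13 = (40454)·173384744 + (-1601347)·4380129.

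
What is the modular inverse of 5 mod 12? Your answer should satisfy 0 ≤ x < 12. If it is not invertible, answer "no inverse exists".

5

gcd(12, 5) by repeated division:
12 = 2×5 + 2
5 = 2×2 + 1
2 = 2×1 + 0
The gcd is 1. Working backward:
1 = 5 − 2·2
1 = −2·12 + 5·5
So 5·5 ≡ 1 (mod 12).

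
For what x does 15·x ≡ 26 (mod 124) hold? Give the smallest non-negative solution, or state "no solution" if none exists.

10

First find gcd(15, 124):
124 = 8×15 + 4
15 = 3×4 + 3
4 = 1×3 + 1
3 = 3×1 + 0
gcd = 1, so a unique solution mod 124 exists.
Back-substitute for the Bézout coefficients:
1 = 4 − 3
1 = −15 + 4·4
1 = 4·124 − 33·15
So 15·(-33) ≡ 1 (mod 124), giving 15⁻¹ ≡ 91.
x ≡ 15⁻¹·26 ≡ 91·26 ≡ 10 (mod 124).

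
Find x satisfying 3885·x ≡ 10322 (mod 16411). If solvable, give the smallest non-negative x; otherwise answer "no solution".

2402

First find gcd(3885, 16411):
16411 = 4·3885 + 871
3885 = 4·871 + 401
871 = 2·401 + 69
401 = 5·69 + 56
69 = 1·56 + 13
56 = 4·13 + 4
13 = 3·4 + 1
4 = 4·1 + 0
gcd = 1, so a unique solution mod 16411 exists.
Back-substitute for the Bézout coefficients:
1 = 13 − 3·4
1 = −3·56 + 13·13
1 = 13·69 − 16·56
1 = −16·401 + 93·69
1 = 93·871 − 202·401
1 = −202·3885 + 901·871
1 = 901·16411 − 3806·3885
So 3885·(-3806) ≡ 1 (mod 16411), giving 3885⁻¹ ≡ 12605.
x ≡ 3885⁻¹·10322 ≡ 12605·10322 ≡ 2402 (mod 16411).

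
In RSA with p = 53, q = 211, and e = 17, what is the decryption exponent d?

φ(n) = (p−1)(q−1) = 52·210 = 10920.
Need d with 17·d ≡ 1 (mod 10920). Apply the extended Euclidean algorithm:
10920 = 642*17 + 6
17 = 2*6 + 5
6 = 1*5 + 1
5 = 5*1 + 0
Back-substitute:
1 = 6 − 5
1 = −17 + 3·6
1 = 3·10920 − 1927·17
So 17·(-1927) ≡ 1 (mod 10920), hence d ≡ -1927 ≡ 8993 (mod 10920).

8993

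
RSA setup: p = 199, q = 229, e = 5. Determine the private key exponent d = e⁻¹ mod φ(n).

9029

φ(n) = (p−1)(q−1) = 198·228 = 45144.
Need d with 5·d ≡ 1 (mod 45144). Apply the extended Euclidean algorithm:
45144 = 9028*5 + 4
5 = 1*4 + 1
4 = 4*1 + 0
Back-substitute:
1 = 5 − 4
1 = −45144 + 9029·5
So 5·9029 ≡ 1 (mod 45144), hence d = 9029.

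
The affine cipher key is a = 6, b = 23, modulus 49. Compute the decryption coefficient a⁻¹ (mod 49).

Apply the Euclidean algorithm to 49 and 6:
49 = 8*6 + 1
6 = 6*1 + 0
Since gcd(6, 49) = 1, back-substitute to write 1 as a combination:
1 = 49 − 8·6
Hence 6⁻¹ ≡ -8 ≡ 41 (mod 49).

41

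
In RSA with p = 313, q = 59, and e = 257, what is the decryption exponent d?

5633

φ(n) = (p−1)(q−1) = 312·58 = 18096.
Need d with 257·d ≡ 1 (mod 18096). Apply the extended Euclidean algorithm:
18096 = 70·257 + 106
257 = 2·106 + 45
106 = 2·45 + 16
45 = 2·16 + 13
16 = 1·13 + 3
13 = 4·3 + 1
3 = 3·1 + 0
Back-substitute:
1 = 13 − 4·3
1 = −4·16 + 5·13
1 = 5·45 − 14·16
1 = −14·106 + 33·45
1 = 33·257 − 80·106
1 = −80·18096 + 5633·257
So 257·5633 ≡ 1 (mod 18096), hence d = 5633.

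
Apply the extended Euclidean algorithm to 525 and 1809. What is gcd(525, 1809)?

Apply Euclid's algorithm to 1809 and 525:
1809 = 3·525 + 234
525 = 2·234 + 57
234 = 4·57 + 6
57 = 9·6 + 3
6 = 2·3 + 0
gcd(525, 1809) = 3.
Express as a combination:
3 = 57 − 9·6
3 = −9·234 + 37·57
3 = 37·525 − 83·234
3 = −83·1809 + 286·525
So 3 = (-83)·1809 + (286)·525.

3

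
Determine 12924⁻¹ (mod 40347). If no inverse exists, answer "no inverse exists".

Euclidean algorithm on 40347, 12924:
40347 = 3×12924 + 1575
12924 = 8×1575 + 324
1575 = 4×324 + 279
324 = 1×279 + 45
279 = 6×45 + 9
45 = 5×9 + 0
Since gcd = 9 > 1, 12924 is not a unit mod 40347.

no inverse exists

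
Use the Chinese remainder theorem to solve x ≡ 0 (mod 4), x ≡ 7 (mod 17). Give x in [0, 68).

24

Write x = 0 + 4·k. Then 4·k ≡ 7 − 0 ≡ 7 (mod 17).
Need 4⁻¹ mod 17. Extended Euclid on (17, 4):
17 = 4*4 + 1
4 = 4*1 + 0
Back-substitute:
1 = 17 − 4·4
4⁻¹ ≡ 13 (mod 17), so k ≡ 13·7 ≡ 6 (mod 17).
x = 0 + 4·6 = 24.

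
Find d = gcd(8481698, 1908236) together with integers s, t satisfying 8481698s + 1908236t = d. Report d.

2

Apply Euclid's algorithm to 8481698 and 1908236:
8481698 = 4×1908236 + 848754
1908236 = 2×848754 + 210728
848754 = 4×210728 + 5842
210728 = 36×5842 + 416
5842 = 14×416 + 18
416 = 23×18 + 2
18 = 9×2 + 0
gcd(8481698, 1908236) = 2.
Back-substituting:
2 = 416 − 23·18
2 = −23·5842 + 323·416
2 = 323·210728 − 11651·5842
2 = −11651·848754 + 46927·210728
2 = 46927·1908236 − 105505·848754
2 = −105505·8481698 + 468947·1908236
So 2 = (-105505)·8481698 + (468947)·1908236.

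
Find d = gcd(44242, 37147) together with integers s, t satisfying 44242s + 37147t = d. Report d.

11

Repeated division:
44242 = 1*37147 + 7095
37147 = 5*7095 + 1672
7095 = 4*1672 + 407
1672 = 4*407 + 44
407 = 9*44 + 11
44 = 4*11 + 0
gcd(44242, 37147) = 11.
Express as a combination:
11 = 407 − 9·44
11 = −9·1672 + 37·407
11 = 37·7095 − 157·1672
11 = −157·37147 + 822·7095
11 = 822·44242 − 979·37147
So 11 = (822)·44242 + (-979)·37147.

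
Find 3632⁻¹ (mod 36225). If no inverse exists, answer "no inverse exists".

Apply the Euclidean algorithm to 36225 and 3632:
36225 = 9*3632 + 3537
3632 = 1*3537 + 95
3537 = 37*95 + 22
95 = 4*22 + 7
22 = 3*7 + 1
7 = 7*1 + 0
The gcd is 1. Working backward:
1 = 22 − 3·7
1 = −3·95 + 13·22
1 = 13·3537 − 484·95
1 = −484·3632 + 497·3537
1 = 497·36225 − 4957·3632
Hence 3632⁻¹ ≡ -4957 ≡ 31268 (mod 36225).

31268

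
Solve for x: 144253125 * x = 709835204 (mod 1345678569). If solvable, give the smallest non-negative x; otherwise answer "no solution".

no solution

gcd(144253125, 1345678569):
1345678569 = 9×144253125 + 47400444
144253125 = 3×47400444 + 2051793
47400444 = 23×2051793 + 209205
2051793 = 9×209205 + 168948
209205 = 1×168948 + 40257
168948 = 4×40257 + 7920
40257 = 5×7920 + 657
7920 = 12×657 + 36
657 = 18×36 + 9
36 = 4×9 + 0
gcd = 9, but 9 ∤ 709835204, so the congruence has no solution.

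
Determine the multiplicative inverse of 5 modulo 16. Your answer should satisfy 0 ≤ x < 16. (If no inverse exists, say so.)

Apply the Euclidean algorithm to 16 and 5:
16 = 3·5 + 1
5 = 5·1 + 0
Since gcd(5, 16) = 1, back-substitute to write 1 as a combination:
1 = 16 − 3·5
So 5·(-3) ≡ 1 (mod 16), and -3 ≡ 13 (mod 16).

13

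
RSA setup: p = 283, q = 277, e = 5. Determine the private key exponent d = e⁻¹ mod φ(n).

31133

φ(n) = (p−1)(q−1) = 282·276 = 77832.
Need d with 5·d ≡ 1 (mod 77832). Apply the extended Euclidean algorithm:
77832 = 15566×5 + 2
5 = 2×2 + 1
2 = 2×1 + 0
Back-substitute:
1 = 5 − 2·2
1 = −2·77832 + 31133·5
So 5·31133 ≡ 1 (mod 77832), hence d = 31133.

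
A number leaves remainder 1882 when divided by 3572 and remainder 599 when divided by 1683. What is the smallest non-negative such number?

534110

Write x = 1882 + 3572·k. Then 3572·k ≡ 599 − 1882 ≡ 400 (mod 1683).
Need 3572⁻¹ mod 1683. Extended Euclid on (1683, 206):
1683 = 8*206 + 35
206 = 5*35 + 31
35 = 1*31 + 4
31 = 7*4 + 3
4 = 1*3 + 1
3 = 3*1 + 0
Back-substitute:
1 = 4 − 3
1 = −31 + 8·4
1 = 8·35 − 9·31
1 = −9·206 + 53·35
1 = 53·1683 − 433·206
3572⁻¹ ≡ 1250 (mod 1683), so k ≡ 1250·400 ≡ 149 (mod 1683).
x = 1882 + 3572·149 = 534110.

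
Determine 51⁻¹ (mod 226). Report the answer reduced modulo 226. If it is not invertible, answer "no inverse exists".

Run Euclid on (226, 51):
226 = 4*51 + 22
51 = 2*22 + 7
22 = 3*7 + 1
7 = 7*1 + 0
gcd = 1, so the inverse exists. Back-substitute:
1 = 22 − 3·7
1 = −3·51 + 7·22
1 = 7·226 − 31·51
So 51·(-31) ≡ 1 (mod 226), and -31 ≡ 195 (mod 226).

195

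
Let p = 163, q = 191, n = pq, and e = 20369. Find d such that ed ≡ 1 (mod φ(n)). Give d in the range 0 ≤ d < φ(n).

φ(n) = (p−1)(q−1) = 162·190 = 30780.
Need d with 20369·d ≡ 1 (mod 30780). Apply the extended Euclidean algorithm:
30780 = 1*20369 + 10411
20369 = 1*10411 + 9958
10411 = 1*9958 + 453
9958 = 21*453 + 445
453 = 1*445 + 8
445 = 55*8 + 5
8 = 1*5 + 3
5 = 1*3 + 2
3 = 1*2 + 1
2 = 2*1 + 0
Back-substitute:
1 = 3 − 2
1 = −5 + 2·3
1 = 2·8 − 3·5
1 = −3·445 + 167·8
1 = 167·453 − 170·445
1 = −170·9958 + 3737·453
1 = 3737·10411 − 3907·9958
1 = −3907·20369 + 7644·10411
1 = 7644·30780 − 11551·20369
So 20369·(-11551) ≡ 1 (mod 30780), hence d ≡ -11551 ≡ 19229 (mod 30780).

19229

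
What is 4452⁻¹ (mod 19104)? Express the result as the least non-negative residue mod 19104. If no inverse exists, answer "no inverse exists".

Compute gcd(4452, 19104):
19104 = 4*4452 + 1296
4452 = 3*1296 + 564
1296 = 2*564 + 168
564 = 3*168 + 60
168 = 2*60 + 48
60 = 1*48 + 12
48 = 4*12 + 0
The gcd is 12, not 1, hence no inverse exists.

no inverse exists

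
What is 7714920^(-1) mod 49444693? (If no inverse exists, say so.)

gcd(49444693, 7714920) by repeated division:
49444693 = 6*7714920 + 3155173
7714920 = 2*3155173 + 1404574
3155173 = 2*1404574 + 346025
1404574 = 4*346025 + 20474
346025 = 16*20474 + 18441
20474 = 1*18441 + 2033
18441 = 9*2033 + 144
2033 = 14*144 + 17
144 = 8*17 + 8
17 = 2*8 + 1
8 = 8*1 + 0
Since gcd(7714920, 49444693) = 1, back-substitute to write 1 as a combination:
1 = 17 − 2·8
1 = −2·144 + 17·17
1 = 17·2033 − 240·144
1 = −240·18441 + 2177·2033
1 = 2177·20474 − 2417·18441
1 = −2417·346025 + 40849·20474
1 = 40849·1404574 − 165813·346025
1 = −165813·3155173 + 372475·1404574
1 = 372475·7714920 − 910763·3155173
1 = −910763·49444693 + 5837053·7714920
So 7714920·5837053 ≡ 1 (mod 49444693).

5837053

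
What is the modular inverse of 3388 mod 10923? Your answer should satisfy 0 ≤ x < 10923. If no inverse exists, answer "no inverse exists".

no inverse exists

Compute gcd(3388, 10923):
10923 = 3*3388 + 759
3388 = 4*759 + 352
759 = 2*352 + 55
352 = 6*55 + 22
55 = 2*22 + 11
22 = 2*11 + 0
gcd(3388, 10923) = 11 ≠ 1, so 3388 has no multiplicative inverse modulo 10923.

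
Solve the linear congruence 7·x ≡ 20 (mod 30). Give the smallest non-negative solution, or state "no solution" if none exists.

20

First find gcd(7, 30):
30 = 4×7 + 2
7 = 3×2 + 1
2 = 2×1 + 0
gcd = 1, so a unique solution mod 30 exists.
Back-substitute for the Bézout coefficients:
1 = 7 − 3·2
1 = −3·30 + 13·7
So 7·(13) ≡ 1 (mod 30), giving 7⁻¹ ≡ 13.
x ≡ 7⁻¹·20 ≡ 13·20 ≡ 20 (mod 30).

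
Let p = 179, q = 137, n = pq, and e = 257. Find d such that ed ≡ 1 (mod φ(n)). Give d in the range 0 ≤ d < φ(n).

20817

φ(n) = (p−1)(q−1) = 178·136 = 24208.
Need d with 257·d ≡ 1 (mod 24208). Apply the extended Euclidean algorithm:
24208 = 94·257 + 50
257 = 5·50 + 7
50 = 7·7 + 1
7 = 7·1 + 0
Back-substitute:
1 = 50 − 7·7
1 = −7·257 + 36·50
1 = 36·24208 − 3391·257
So 257·(-3391) ≡ 1 (mod 24208), hence d ≡ -3391 ≡ 20817 (mod 24208).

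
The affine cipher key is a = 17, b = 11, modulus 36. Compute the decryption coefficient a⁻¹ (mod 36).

Extended Euclidean algorithm:
36 = 2·17 + 2
17 = 8·2 + 1
2 = 2·1 + 0
Since gcd(17, 36) = 1, back-substitute to write 1 as a combination:
1 = 17 − 8·2
1 = −8·36 + 17·17
So 17·17 ≡ 1 (mod 36).

17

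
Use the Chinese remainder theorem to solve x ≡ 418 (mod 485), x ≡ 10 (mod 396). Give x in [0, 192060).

Write x = 418 + 485·k. Then 485·k ≡ 10 − 418 ≡ 384 (mod 396).
Need 485⁻¹ mod 396. Extended Euclid on (396, 89):
396 = 4*89 + 40
89 = 2*40 + 9
40 = 4*9 + 4
9 = 2*4 + 1
4 = 4*1 + 0
Back-substitute:
1 = 9 − 2·4
1 = −2·40 + 9·9
1 = 9·89 − 20·40
1 = −20·396 + 89·89
485⁻¹ ≡ 89 (mod 396), so k ≡ 89·384 ≡ 120 (mod 396).
x = 418 + 485·120 = 58618.

58618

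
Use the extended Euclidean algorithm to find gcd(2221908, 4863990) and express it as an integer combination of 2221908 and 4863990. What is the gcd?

Repeated division:
4863990 = 2*2221908 + 420174
2221908 = 5*420174 + 121038
420174 = 3*121038 + 57060
121038 = 2*57060 + 6918
57060 = 8*6918 + 1716
6918 = 4*1716 + 54
1716 = 31*54 + 42
54 = 1*42 + 12
42 = 3*12 + 6
12 = 2*6 + 0
gcd(2221908, 4863990) = 6.
Back-substituting:
6 = 42 − 3·12
6 = −3·54 + 4·42
6 = 4·1716 − 127·54
6 = −127·6918 + 512·1716
6 = 512·57060 − 4223·6918
6 = −4223·121038 + 8958·57060
6 = 8958·420174 − 31097·121038
6 = −31097·2221908 + 164443·420174
6 = 164443·4863990 − 359983·2221908
So 6 = (164443)·4863990 + (-359983)·2221908.

6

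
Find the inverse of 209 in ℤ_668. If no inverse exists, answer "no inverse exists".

Run Euclid on (668, 209):
668 = 3*209 + 41
209 = 5*41 + 4
41 = 10*4 + 1
4 = 4*1 + 0
The gcd is 1. Working backward:
1 = 41 − 10·4
1 = −10·209 + 51·41
1 = 51·668 − 163·209
Hence 209⁻¹ ≡ -163 ≡ 505 (mod 668).

505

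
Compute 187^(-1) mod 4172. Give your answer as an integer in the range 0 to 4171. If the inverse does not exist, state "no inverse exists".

Apply the Euclidean algorithm to 4172 and 187:
4172 = 22·187 + 58
187 = 3·58 + 13
58 = 4·13 + 6
13 = 2·6 + 1
6 = 6·1 + 0
The gcd is 1. Working backward:
1 = 13 − 2·6
1 = −2·58 + 9·13
1 = 9·187 − 29·58
1 = −29·4172 + 647·187
So 187·647 ≡ 1 (mod 4172).

647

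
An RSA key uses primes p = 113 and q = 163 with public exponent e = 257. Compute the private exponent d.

φ(n) = (p−1)(q−1) = 112·162 = 18144.
Need d with 257·d ≡ 1 (mod 18144). Apply the extended Euclidean algorithm:
18144 = 70×257 + 154
257 = 1×154 + 103
154 = 1×103 + 51
103 = 2×51 + 1
51 = 51×1 + 0
Back-substitute:
1 = 103 − 2·51
1 = −2·154 + 3·103
1 = 3·257 − 5·154
1 = −5·18144 + 353·257
So 257·353 ≡ 1 (mod 18144), hence d = 353.

353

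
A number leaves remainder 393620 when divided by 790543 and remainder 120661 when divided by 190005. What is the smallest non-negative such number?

Write x = 393620 + 790543·k. Then 790543·k ≡ 120661 − 393620 ≡ 107051 (mod 190005).
Need 790543⁻¹ mod 190005. Extended Euclid on (190005, 30523):
190005 = 6·30523 + 6867
30523 = 4·6867 + 3055
6867 = 2·3055 + 757
3055 = 4·757 + 27
757 = 28·27 + 1
27 = 27·1 + 0
Back-substitute:
1 = 757 − 28·27
1 = −28·3055 + 113·757
1 = 113·6867 − 254·3055
1 = −254·30523 + 1129·6867
1 = 1129·190005 − 7028·30523
790543⁻¹ ≡ 182977 (mod 190005), so k ≡ 182977·107051 ≡ 65372 (mod 190005).
x = 393620 + 790543·65372 = 51679770616.

51679770616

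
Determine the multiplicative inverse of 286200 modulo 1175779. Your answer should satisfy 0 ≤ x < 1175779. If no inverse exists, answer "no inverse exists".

133029

Apply the Euclidean algorithm to 1175779 and 286200:
1175779 = 4*286200 + 30979
286200 = 9*30979 + 7389
30979 = 4*7389 + 1423
7389 = 5*1423 + 274
1423 = 5*274 + 53
274 = 5*53 + 9
53 = 5*9 + 8
9 = 1*8 + 1
8 = 8*1 + 0
Since gcd(286200, 1175779) = 1, back-substitute to write 1 as a combination:
1 = 9 − 8
1 = −53 + 6·9
1 = 6·274 − 31·53
1 = −31·1423 + 161·274
1 = 161·7389 − 836·1423
1 = −836·30979 + 3505·7389
1 = 3505·286200 − 32381·30979
1 = −32381·1175779 + 133029·286200
So 286200·133029 ≡ 1 (mod 1175779).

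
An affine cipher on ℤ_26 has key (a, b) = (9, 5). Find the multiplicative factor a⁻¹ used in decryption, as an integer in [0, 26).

3

gcd(26, 9) by repeated division:
26 = 2·9 + 8
9 = 1·8 + 1
8 = 8·1 + 0
gcd = 1, so the inverse exists. Back-substitute:
1 = 9 − 8
1 = −26 + 3·9
So 9·3 ≡ 1 (mod 26).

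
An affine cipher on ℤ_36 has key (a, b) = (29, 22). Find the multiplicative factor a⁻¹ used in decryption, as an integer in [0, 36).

5

Apply the Euclidean algorithm to 36 and 29:
36 = 1*29 + 7
29 = 4*7 + 1
7 = 7*1 + 0
The gcd is 1. Working backward:
1 = 29 − 4·7
1 = −4·36 + 5·29
So 29·5 ≡ 1 (mod 36).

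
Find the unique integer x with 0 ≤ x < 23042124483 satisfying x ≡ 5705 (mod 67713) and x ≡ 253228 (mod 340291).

Write x = 5705 + 67713·k. Then 67713·k ≡ 253228 − 5705 ≡ 247523 (mod 340291).
Need 67713⁻¹ mod 340291. Extended Euclid on (340291, 67713):
340291 = 5*67713 + 1726
67713 = 39*1726 + 399
1726 = 4*399 + 130
399 = 3*130 + 9
130 = 14*9 + 4
9 = 2*4 + 1
4 = 4*1 + 0
Back-substitute:
1 = 9 − 2·4
1 = −2·130 + 29·9
1 = 29·399 − 89·130
1 = −89·1726 + 385·399
1 = 385·67713 − 15104·1726
1 = −15104·340291 + 75905·67713
67713⁻¹ ≡ 75905 (mod 340291), so k ≡ 75905·247523 ≡ 86623 (mod 340291).
x = 5705 + 67713·86623 = 5865508904.

5865508904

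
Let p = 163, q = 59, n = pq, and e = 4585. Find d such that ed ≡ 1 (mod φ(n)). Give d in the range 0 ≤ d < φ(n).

6361

φ(n) = (p−1)(q−1) = 162·58 = 9396.
Need d with 4585·d ≡ 1 (mod 9396). Apply the extended Euclidean algorithm:
9396 = 2*4585 + 226
4585 = 20*226 + 65
226 = 3*65 + 31
65 = 2*31 + 3
31 = 10*3 + 1
3 = 3*1 + 0
Back-substitute:
1 = 31 − 10·3
1 = −10·65 + 21·31
1 = 21·226 − 73·65
1 = −73·4585 + 1481·226
1 = 1481·9396 − 3035·4585
So 4585·(-3035) ≡ 1 (mod 9396), hence d ≡ -3035 ≡ 6361 (mod 9396).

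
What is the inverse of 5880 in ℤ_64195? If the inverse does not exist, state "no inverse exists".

Euclidean algorithm on 64195, 5880:
64195 = 10·5880 + 5395
5880 = 1·5395 + 485
5395 = 11·485 + 60
485 = 8·60 + 5
60 = 12·5 + 0
The gcd is 5, not 1, hence no inverse exists.

no inverse exists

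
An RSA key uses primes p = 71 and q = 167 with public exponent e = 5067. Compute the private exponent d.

φ(n) = (p−1)(q−1) = 70·166 = 11620.
Need d with 5067·d ≡ 1 (mod 11620). Apply the extended Euclidean algorithm:
11620 = 2·5067 + 1486
5067 = 3·1486 + 609
1486 = 2·609 + 268
609 = 2·268 + 73
268 = 3·73 + 49
73 = 1·49 + 24
49 = 2·24 + 1
24 = 24·1 + 0
Back-substitute:
1 = 49 − 2·24
1 = −2·73 + 3·49
1 = 3·268 − 11·73
1 = −11·609 + 25·268
1 = 25·1486 − 61·609
1 = −61·5067 + 208·1486
1 = 208·11620 − 477·5067
So 5067·(-477) ≡ 1 (mod 11620), hence d ≡ -477 ≡ 11143 (mod 11620).

11143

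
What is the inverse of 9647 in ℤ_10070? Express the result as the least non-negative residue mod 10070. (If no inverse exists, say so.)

Run Euclid on (10070, 9647):
10070 = 1×9647 + 423
9647 = 22×423 + 341
423 = 1×341 + 82
341 = 4×82 + 13
82 = 6×13 + 4
13 = 3×4 + 1
4 = 4×1 + 0
gcd = 1, so the inverse exists. Back-substitute:
1 = 13 − 3·4
1 = −3·82 + 19·13
1 = 19·341 − 79·82
1 = −79·423 + 98·341
1 = 98·9647 − 2235·423
1 = −2235·10070 + 2333·9647
So 9647·2333 ≡ 1 (mod 10070).

2333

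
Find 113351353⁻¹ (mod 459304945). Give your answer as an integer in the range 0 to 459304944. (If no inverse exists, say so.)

350748737

Run Euclid on (459304945, 113351353):
459304945 = 4×113351353 + 5899533
113351353 = 19×5899533 + 1260226
5899533 = 4×1260226 + 858629
1260226 = 1×858629 + 401597
858629 = 2×401597 + 55435
401597 = 7×55435 + 13552
55435 = 4×13552 + 1227
13552 = 11×1227 + 55
1227 = 22×55 + 17
55 = 3×17 + 4
17 = 4×4 + 1
4 = 4×1 + 0
The gcd is 1. Working backward:
1 = 17 − 4·4
1 = −4·55 + 13·17
1 = 13·1227 − 290·55
1 = −290·13552 + 3203·1227
1 = 3203·55435 − 13102·13552
1 = −13102·401597 + 94917·55435
1 = 94917·858629 − 202936·401597
1 = −202936·1260226 + 297853·858629
1 = 297853·5899533 − 1394348·1260226
1 = −1394348·113351353 + 26790465·5899533
1 = 26790465·459304945 − 108556208·113351353
Thus 113351353·(-108556208) ≡ 1 (mod 459304945); reducing, -108556208 mod 459304945 = 350748737.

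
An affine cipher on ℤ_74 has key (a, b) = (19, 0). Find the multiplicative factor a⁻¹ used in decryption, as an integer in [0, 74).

39

Extended Euclidean algorithm:
74 = 3×19 + 17
19 = 1×17 + 2
17 = 8×2 + 1
2 = 2×1 + 0
gcd = 1, so the inverse exists. Back-substitute:
1 = 17 − 8·2
1 = −8·19 + 9·17
1 = 9·74 − 35·19
So 19·(-35) ≡ 1 (mod 74), and -35 ≡ 39 (mod 74).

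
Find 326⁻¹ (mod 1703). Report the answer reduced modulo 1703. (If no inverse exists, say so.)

gcd(1703, 326) by repeated division:
1703 = 5*326 + 73
326 = 4*73 + 34
73 = 2*34 + 5
34 = 6*5 + 4
5 = 1*4 + 1
4 = 4*1 + 0
Since gcd(326, 1703) = 1, back-substitute to write 1 as a combination:
1 = 5 − 4
1 = −34 + 7·5
1 = 7·73 − 15·34
1 = −15·326 + 67·73
1 = 67·1703 − 350·326
So 326·(-350) ≡ 1 (mod 1703), and -350 ≡ 1353 (mod 1703).

1353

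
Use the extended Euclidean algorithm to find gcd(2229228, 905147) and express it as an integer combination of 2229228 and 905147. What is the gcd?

1

Repeated division:
2229228 = 2×905147 + 418934
905147 = 2×418934 + 67279
418934 = 6×67279 + 15260
67279 = 4×15260 + 6239
15260 = 2×6239 + 2782
6239 = 2×2782 + 675
2782 = 4×675 + 82
675 = 8×82 + 19
82 = 4×19 + 6
19 = 3×6 + 1
6 = 6×1 + 0
gcd(2229228, 905147) = 1.
Back-substituting:
1 = 19 − 3·6
1 = −3·82 + 13·19
1 = 13·675 − 107·82
1 = −107·2782 + 441·675
1 = 441·6239 − 989·2782
1 = −989·15260 + 2419·6239
1 = 2419·67279 − 10665·15260
1 = −10665·418934 + 66409·67279
1 = 66409·905147 − 143483·418934
1 = −143483·2229228 + 353375·905147
So 1 = (-143483)·2229228 + (353375)·905147.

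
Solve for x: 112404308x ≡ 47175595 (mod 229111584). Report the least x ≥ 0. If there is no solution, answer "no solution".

gcd(112404308, 229111584):
229111584 = 2·112404308 + 4302968
112404308 = 26·4302968 + 527140
4302968 = 8·527140 + 85848
527140 = 6·85848 + 12052
85848 = 7·12052 + 1484
12052 = 8·1484 + 180
1484 = 8·180 + 44
180 = 4·44 + 4
44 = 11·4 + 0
gcd = 4, but 4 ∤ 47175595, so the congruence has no solution.

no solution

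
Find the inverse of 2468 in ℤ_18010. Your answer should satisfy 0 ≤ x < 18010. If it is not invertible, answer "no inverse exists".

Compute gcd(2468, 18010):
18010 = 7*2468 + 734
2468 = 3*734 + 266
734 = 2*266 + 202
266 = 1*202 + 64
202 = 3*64 + 10
64 = 6*10 + 4
10 = 2*4 + 2
4 = 2*2 + 0
The gcd is 2, not 1, hence no inverse exists.

no inverse exists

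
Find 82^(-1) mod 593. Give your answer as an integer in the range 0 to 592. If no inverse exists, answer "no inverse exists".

499

Apply the Euclidean algorithm to 593 and 82:
593 = 7·82 + 19
82 = 4·19 + 6
19 = 3·6 + 1
6 = 6·1 + 0
gcd = 1, so the inverse exists. Back-substitute:
1 = 19 − 3·6
1 = −3·82 + 13·19
1 = 13·593 − 94·82
So 82·(-94) ≡ 1 (mod 593), and -94 ≡ 499 (mod 593).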